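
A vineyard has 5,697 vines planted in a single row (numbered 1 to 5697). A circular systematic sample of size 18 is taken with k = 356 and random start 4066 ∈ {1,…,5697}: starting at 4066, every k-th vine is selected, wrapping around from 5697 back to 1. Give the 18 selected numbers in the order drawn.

Selection 1: 4066
Selection 2: 4066 + 356 = 4422
Selection 3: 4422 + 356 = 4778
Selection 4: 4778 + 356 = 5134
Selection 5: 5134 + 356 = 5490
Selection 6: 5490 + 356 = 5846 → 5846 − 5697 = 149
Selection 7: 149 + 356 = 505
Selection 8: 505 + 356 = 861
Selection 9: 861 + 356 = 1217
Selection 10: 1217 + 356 = 1573
Selection 11: 1573 + 356 = 1929
Selection 12: 1929 + 356 = 2285
Selection 13: 2285 + 356 = 2641
Selection 14: 2641 + 356 = 2997
Selection 15: 2997 + 356 = 3353
Selection 16: 3353 + 356 = 3709
Selection 17: 3709 + 356 = 4065
Selection 18: 4065 + 356 = 4421

4066, 4422, 4778, 5134, 5490, 149, 505, 861, 1217, 1573, 1929, 2285, 2641, 2997, 3353, 3709, 4065, 4421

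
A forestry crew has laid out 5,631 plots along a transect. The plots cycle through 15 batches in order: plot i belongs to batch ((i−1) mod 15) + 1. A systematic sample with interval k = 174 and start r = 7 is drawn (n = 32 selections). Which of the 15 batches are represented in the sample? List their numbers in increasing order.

1, 4, 7, 10, 13

Consecutive selections differ by k = 174, so their batch numbers differ by 174 mod 15 = 9.
gcd(174, 15) = 3, so the sample visits 15/3 = 5 distinct residues mod 15.
Start 7 is batch 7; the batches hit are 1, 4, 7, 10, 13.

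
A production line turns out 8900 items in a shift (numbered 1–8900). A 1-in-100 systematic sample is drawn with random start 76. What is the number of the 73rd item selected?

k = 100
73rd selection = r + (73−1)·k = 76 + 72×100 = 76 + 7200 = 7276

7276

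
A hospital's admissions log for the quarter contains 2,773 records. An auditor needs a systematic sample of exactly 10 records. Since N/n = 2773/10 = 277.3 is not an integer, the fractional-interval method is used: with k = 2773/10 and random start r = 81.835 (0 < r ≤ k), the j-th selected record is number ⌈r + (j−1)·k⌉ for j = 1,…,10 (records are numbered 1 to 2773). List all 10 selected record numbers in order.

82, 360, 637, 914, 1192, 1469, 1746, 2023, 2301, 2578

j=1: r + 0k = 81.835 → ⌈·⌉ = 82
j=2: r + 1k = 359.135 → ⌈·⌉ = 360
j=3: r + 2k = 636.435 → ⌈·⌉ = 637
j=4: r + 3k = 913.735 → ⌈·⌉ = 914
j=5: r + 4k = 1191.035 → ⌈·⌉ = 1192
j=6: r + 5k = 1468.335 → ⌈·⌉ = 1469
j=7: r + 6k = 1745.635 → ⌈·⌉ = 1746
j=8: r + 7k = 2022.935 → ⌈·⌉ = 2023
j=9: r + 8k = 2300.235 → ⌈·⌉ = 2301
j=10: r + 9k = 2577.535 → ⌈·⌉ = 2578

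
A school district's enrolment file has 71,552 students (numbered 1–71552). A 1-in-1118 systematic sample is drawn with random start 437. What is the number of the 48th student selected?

52983

k = 1118
48th selection = r + (48−1)·k = 437 + 47×1118 = 437 + 52546 = 52983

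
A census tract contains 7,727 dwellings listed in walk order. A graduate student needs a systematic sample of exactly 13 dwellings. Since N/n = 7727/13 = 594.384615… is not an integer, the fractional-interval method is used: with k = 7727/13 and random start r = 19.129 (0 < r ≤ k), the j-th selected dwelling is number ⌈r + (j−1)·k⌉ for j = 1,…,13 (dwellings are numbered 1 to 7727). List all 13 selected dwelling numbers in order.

20, 614, 1208, 1803, 2397, 2992, 3586, 4180, 4775, 5369, 5963, 6558, 7152

j=1: r + 0k = 19.129 → ⌈·⌉ = 20
j=2: r + 1k = 613.513615… → ⌈·⌉ = 614
j=3: r + 2k = 1207.898230… → ⌈·⌉ = 1208
j=4: r + 3k = 1802.282846… → ⌈·⌉ = 1803
j=5: r + 4k = 2396.667461… → ⌈·⌉ = 2397
j=6: r + 5k = 2991.052076… → ⌈·⌉ = 2992
j=7: r + 6k = 3585.436692… → ⌈·⌉ = 3586
j=8: r + 7k = 4179.821307… → ⌈·⌉ = 4180
j=9: r + 8k = 4774.205923… → ⌈·⌉ = 4775
j=10: r + 9k = 5368.590538… → ⌈·⌉ = 5369
j=11: r + 10k = 5962.975153… → ⌈·⌉ = 5963
j=12: r + 11k = 6557.359769… → ⌈·⌉ = 6558
j=13: r + 12k = 7151.744384… → ⌈·⌉ = 7152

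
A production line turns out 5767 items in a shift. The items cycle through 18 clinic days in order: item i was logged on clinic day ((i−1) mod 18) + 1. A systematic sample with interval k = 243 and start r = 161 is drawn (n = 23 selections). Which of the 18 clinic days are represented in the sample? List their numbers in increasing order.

Consecutive selections differ by k = 243, so their clinic day numbers differ by 243 mod 18 = 9.
gcd(243, 18) = 9, so the sample visits 18/9 = 2 distinct residues mod 18.
Start 161 is clinic day 17; the clinic days hit are 8, 17.

8, 17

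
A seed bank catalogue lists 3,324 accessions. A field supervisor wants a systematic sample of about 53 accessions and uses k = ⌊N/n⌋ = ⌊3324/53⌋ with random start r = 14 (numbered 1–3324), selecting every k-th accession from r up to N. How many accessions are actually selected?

54

k = ⌊3324/53⌋ = 62
Achieved size = ⌊(3324 − 14)/62⌋ + 1 = ⌊3310/62⌋ + 1 = 53 + 1 = 54
(last selection: 14 + 53×62 = 3300 ≤ 3324; next would be 3362 > 3324)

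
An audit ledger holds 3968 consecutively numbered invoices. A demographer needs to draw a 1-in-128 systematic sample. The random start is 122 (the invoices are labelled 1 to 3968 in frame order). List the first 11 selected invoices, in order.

invoice 1: 122
invoice 2: 122 + 128 = 250
invoice 3: 250 + 128 = 378
invoice 4: 378 + 128 = 506
invoice 5: 506 + 128 = 634
invoice 6: 634 + 128 = 762
invoice 7: 762 + 128 = 890
invoice 8: 890 + 128 = 1018
invoice 9: 1018 + 128 = 1146
invoice 10: 1146 + 128 = 1274
invoice 11: 1274 + 128 = 1402

122, 250, 378, 506, 634, 762, 890, 1018, 1146, 1274, 1402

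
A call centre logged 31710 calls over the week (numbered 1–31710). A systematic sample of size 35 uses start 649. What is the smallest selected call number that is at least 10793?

k = 31710/35 = 906
Steps past start: ⌈(10793 − 649)/906⌉ = ⌈10144/906⌉ = 12
Selected call: 649 + 12×906 = 11521

11521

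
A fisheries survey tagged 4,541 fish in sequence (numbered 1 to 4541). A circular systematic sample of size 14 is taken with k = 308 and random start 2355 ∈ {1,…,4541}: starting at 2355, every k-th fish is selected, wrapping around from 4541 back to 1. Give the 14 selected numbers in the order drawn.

Selection 1: 2355
Selection 2: 2355 + 308 = 2663
Selection 3: 2663 + 308 = 2971
Selection 4: 2971 + 308 = 3279
Selection 5: 3279 + 308 = 3587
Selection 6: 3587 + 308 = 3895
Selection 7: 3895 + 308 = 4203
Selection 8: 4203 + 308 = 4511
Selection 9: 4511 + 308 = 4819 → 4819 − 4541 = 278
Selection 10: 278 + 308 = 586
Selection 11: 586 + 308 = 894
Selection 12: 894 + 308 = 1202
Selection 13: 1202 + 308 = 1510
Selection 14: 1510 + 308 = 1818

2355, 2663, 2971, 3279, 3587, 3895, 4203, 4511, 278, 586, 894, 1202, 1510, 1818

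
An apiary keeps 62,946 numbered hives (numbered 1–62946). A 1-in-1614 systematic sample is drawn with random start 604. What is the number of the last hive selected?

61936

k = 1614
39th selection = r + (39−1)·k = 604 + 38×1614 = 604 + 61332 = 61936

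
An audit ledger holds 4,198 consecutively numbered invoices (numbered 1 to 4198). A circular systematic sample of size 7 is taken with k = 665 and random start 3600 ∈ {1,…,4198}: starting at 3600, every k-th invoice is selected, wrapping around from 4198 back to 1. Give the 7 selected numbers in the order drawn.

3600, 67, 732, 1397, 2062, 2727, 3392

Selection 1: 3600
Selection 2: 3600 + 665 = 4265 → 4265 − 4198 = 67
Selection 3: 67 + 665 = 732
Selection 4: 732 + 665 = 1397
Selection 5: 1397 + 665 = 2062
Selection 6: 2062 + 665 = 2727
Selection 7: 2727 + 665 = 3392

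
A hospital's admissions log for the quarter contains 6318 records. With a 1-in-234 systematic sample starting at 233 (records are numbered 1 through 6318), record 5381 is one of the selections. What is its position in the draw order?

23

k = 234
position = (5381 − 233)/234 + 1 = 5148/234 + 1 = 22 + 1 = 23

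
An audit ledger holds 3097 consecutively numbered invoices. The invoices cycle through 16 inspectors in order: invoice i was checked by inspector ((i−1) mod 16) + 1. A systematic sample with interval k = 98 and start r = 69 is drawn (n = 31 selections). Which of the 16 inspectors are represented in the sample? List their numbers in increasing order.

1, 3, 5, 7, 9, 11, 13, 15

Consecutive selections differ by k = 98, so their inspector numbers differ by 98 mod 16 = 2.
gcd(98, 16) = 2, so the sample visits 16/2 = 8 distinct residues mod 16.
Start 69 is inspector 5; the inspectors hit are 1, 3, 5, 7, 9, 11, 13, 15.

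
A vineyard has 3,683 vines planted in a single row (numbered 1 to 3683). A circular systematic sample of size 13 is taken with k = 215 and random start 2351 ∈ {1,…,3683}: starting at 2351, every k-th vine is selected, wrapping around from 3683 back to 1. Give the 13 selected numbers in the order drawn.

Selection 1: 2351
Selection 2: 2351 + 215 = 2566
Selection 3: 2566 + 215 = 2781
Selection 4: 2781 + 215 = 2996
Selection 5: 2996 + 215 = 3211
Selection 6: 3211 + 215 = 3426
Selection 7: 3426 + 215 = 3641
Selection 8: 3641 + 215 = 3856 → 3856 − 3683 = 173
Selection 9: 173 + 215 = 388
Selection 10: 388 + 215 = 603
Selection 11: 603 + 215 = 818
Selection 12: 818 + 215 = 1033
Selection 13: 1033 + 215 = 1248

2351, 2566, 2781, 2996, 3211, 3426, 3641, 173, 388, 603, 818, 1033, 1248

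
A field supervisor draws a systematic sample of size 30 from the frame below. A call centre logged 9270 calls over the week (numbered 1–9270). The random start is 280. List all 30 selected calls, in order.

k = N/n = 9270/30 = 309
call 1: 280
call 2: 280 + 309 = 589
call 3: 589 + 309 = 898
call 4: 898 + 309 = 1207
call 5: 1207 + 309 = 1516
call 6: 1516 + 309 = 1825
call 7: 1825 + 309 = 2134
call 8: 2134 + 309 = 2443
call 9: 2443 + 309 = 2752
call 10: 2752 + 309 = 3061
call 11: 3061 + 309 = 3370
call 12: 3370 + 309 = 3679
call 13: 3679 + 309 = 3988
call 14: 3988 + 309 = 4297
call 15: 4297 + 309 = 4606
call 16: 4606 + 309 = 4915
call 17: 4915 + 309 = 5224
call 18: 5224 + 309 = 5533
call 19: 5533 + 309 = 5842
call 20: 5842 + 309 = 6151
call 21: 6151 + 309 = 6460
call 22: 6460 + 309 = 6769
call 23: 6769 + 309 = 7078
call 24: 7078 + 309 = 7387
call 25: 7387 + 309 = 7696
call 26: 7696 + 309 = 8005
call 27: 8005 + 309 = 8314
call 28: 8314 + 309 = 8623
call 29: 8623 + 309 = 8932
call 30: 8932 + 309 = 9241

280, 589, 898, 1207, 1516, 1825, 2134, 2443, 2752, 3061, 3370, 3679, 3988, 4297, 4606, 4915, 5224, 5533, 5842, 6151, 6460, 6769, 7078, 7387, 7696, 8005, 8314, 8623, 8932, 9241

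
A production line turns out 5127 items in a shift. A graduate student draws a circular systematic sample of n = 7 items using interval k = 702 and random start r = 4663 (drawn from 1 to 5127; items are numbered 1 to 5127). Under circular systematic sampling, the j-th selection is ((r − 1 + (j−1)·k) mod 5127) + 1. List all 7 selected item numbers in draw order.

Selection 1: 4663
Selection 2: 4663 + 702 = 5365 → 5365 − 5127 = 238
Selection 3: 238 + 702 = 940
Selection 4: 940 + 702 = 1642
Selection 5: 1642 + 702 = 2344
Selection 6: 2344 + 702 = 3046
Selection 7: 3046 + 702 = 3748

4663, 238, 940, 1642, 2344, 3046, 3748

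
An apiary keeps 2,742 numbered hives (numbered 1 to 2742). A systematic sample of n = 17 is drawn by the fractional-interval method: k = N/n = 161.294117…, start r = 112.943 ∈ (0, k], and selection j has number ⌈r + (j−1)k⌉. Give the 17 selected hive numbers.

j=1: r + 0k = 112.943 → ⌈·⌉ = 113
j=2: r + 1k = 274.237117… → ⌈·⌉ = 275
j=3: r + 2k = 435.531235… → ⌈·⌉ = 436
j=4: r + 3k = 596.825352… → ⌈·⌉ = 597
j=5: r + 4k = 758.119470… → ⌈·⌉ = 759
j=6: r + 5k = 919.413588… → ⌈·⌉ = 920
j=7: r + 6k = 1080.707705… → ⌈·⌉ = 1081
j=8: r + 7k = 1242.001823… → ⌈·⌉ = 1243
j=9: r + 8k = 1403.295941… → ⌈·⌉ = 1404
j=10: r + 9k = 1564.590058… → ⌈·⌉ = 1565
j=11: r + 10k = 1725.884176… → ⌈·⌉ = 1726
j=12: r + 11k = 1887.178294… → ⌈·⌉ = 1888
j=13: r + 12k = 2048.472411… → ⌈·⌉ = 2049
j=14: r + 13k = 2209.766529… → ⌈·⌉ = 2210
j=15: r + 14k = 2371.060647… → ⌈·⌉ = 2372
j=16: r + 15k = 2532.354764… → ⌈·⌉ = 2533
j=17: r + 16k = 2693.648882… → ⌈·⌉ = 2694

113, 275, 436, 597, 759, 920, 1081, 1243, 1404, 1565, 1726, 1888, 2049, 2210, 2372, 2533, 2694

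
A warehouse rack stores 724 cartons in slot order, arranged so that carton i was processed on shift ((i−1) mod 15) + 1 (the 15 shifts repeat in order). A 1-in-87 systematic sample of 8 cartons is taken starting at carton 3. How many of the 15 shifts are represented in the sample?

5

Consecutive selections differ by k = 87, so their shift numbers differ by 87 mod 15 = 12.
gcd(87, 15) = 3, so the sample visits 15/3 = 5 distinct residues mod 15.
Start 3 is shift 3; the shifts hit are 3, 6, 9, 12, 15.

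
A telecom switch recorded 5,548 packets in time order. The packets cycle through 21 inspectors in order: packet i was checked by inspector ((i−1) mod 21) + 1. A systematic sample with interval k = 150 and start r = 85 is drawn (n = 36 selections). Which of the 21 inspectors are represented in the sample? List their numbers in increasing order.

1, 4, 7, 10, 13, 16, 19

Consecutive selections differ by k = 150, so their inspector numbers differ by 150 mod 21 = 3.
gcd(150, 21) = 3, so the sample visits 21/3 = 7 distinct residues mod 21.
Start 85 is inspector 1; the inspectors hit are 1, 4, 7, 10, 13, 16, 19.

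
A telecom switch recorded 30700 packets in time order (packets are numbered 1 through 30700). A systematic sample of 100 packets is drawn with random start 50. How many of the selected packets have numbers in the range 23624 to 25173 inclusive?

k = 30700/100 = 307
First selection ≥ 23624: 50 + ⌈(23624−50)/307⌉·307 = 50 + 77×307 = 23689
Last selection ≤ 25173: 50 + ⌊(25173−50)/307⌋·307 = 50 + 81×307 = 24917
Count = 81 − 77 + 1 = 5

5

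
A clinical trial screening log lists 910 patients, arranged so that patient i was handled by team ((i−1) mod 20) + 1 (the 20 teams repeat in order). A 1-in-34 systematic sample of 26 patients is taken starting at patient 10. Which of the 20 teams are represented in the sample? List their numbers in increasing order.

Consecutive selections differ by k = 34, so their team numbers differ by 34 mod 20 = 14.
gcd(34, 20) = 2, so the sample visits 20/2 = 10 distinct residues mod 20.
Start 10 is team 10; the teams hit are 2, 4, 6, 8, 10, 12, 14, 16, 18, 20.

2, 4, 6, 8, 10, 12, 14, 16, 18, 20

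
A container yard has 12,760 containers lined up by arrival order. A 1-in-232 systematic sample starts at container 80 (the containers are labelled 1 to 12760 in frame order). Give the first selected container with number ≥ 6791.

6808

k = 232
Steps past start: ⌈(6791 − 80)/232⌉ = ⌈6711/232⌉ = 29
Selected container: 80 + 29×232 = 6808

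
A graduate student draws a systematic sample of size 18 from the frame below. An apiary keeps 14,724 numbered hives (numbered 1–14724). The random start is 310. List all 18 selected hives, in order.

k = N/n = 14724/18 = 818
hive 1: 310
hive 2: 310 + 818 = 1128
hive 3: 1128 + 818 = 1946
hive 4: 1946 + 818 = 2764
hive 5: 2764 + 818 = 3582
hive 6: 3582 + 818 = 4400
hive 7: 4400 + 818 = 5218
hive 8: 5218 + 818 = 6036
hive 9: 6036 + 818 = 6854
hive 10: 6854 + 818 = 7672
hive 11: 7672 + 818 = 8490
hive 12: 8490 + 818 = 9308
hive 13: 9308 + 818 = 10126
hive 14: 10126 + 818 = 10944
hive 15: 10944 + 818 = 11762
hive 16: 11762 + 818 = 12580
hive 17: 12580 + 818 = 13398
hive 18: 13398 + 818 = 14216

310, 1128, 1946, 2764, 3582, 4400, 5218, 6036, 6854, 7672, 8490, 9308, 10126, 10944, 11762, 12580, 13398, 14216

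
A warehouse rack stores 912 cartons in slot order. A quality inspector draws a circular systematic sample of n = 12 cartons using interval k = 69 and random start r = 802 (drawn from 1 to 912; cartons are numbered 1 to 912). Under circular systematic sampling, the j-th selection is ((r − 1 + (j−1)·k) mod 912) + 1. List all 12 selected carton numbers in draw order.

802, 871, 28, 97, 166, 235, 304, 373, 442, 511, 580, 649

Selection 1: 802
Selection 2: 802 + 69 = 871
Selection 3: 871 + 69 = 940 → 940 − 912 = 28
Selection 4: 28 + 69 = 97
Selection 5: 97 + 69 = 166
Selection 6: 166 + 69 = 235
Selection 7: 235 + 69 = 304
Selection 8: 304 + 69 = 373
Selection 9: 373 + 69 = 442
Selection 10: 442 + 69 = 511
Selection 11: 511 + 69 = 580
Selection 12: 580 + 69 = 649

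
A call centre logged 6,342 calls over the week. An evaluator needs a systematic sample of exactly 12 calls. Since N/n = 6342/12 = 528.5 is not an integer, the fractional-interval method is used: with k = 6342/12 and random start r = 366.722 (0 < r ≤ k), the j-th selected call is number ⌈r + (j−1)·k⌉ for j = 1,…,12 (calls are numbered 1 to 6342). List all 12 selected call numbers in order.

367, 896, 1424, 1953, 2481, 3010, 3538, 4067, 4595, 5124, 5652, 6181

j=1: r + 0k = 366.722 → ⌈·⌉ = 367
j=2: r + 1k = 895.222 → ⌈·⌉ = 896
j=3: r + 2k = 1423.722 → ⌈·⌉ = 1424
j=4: r + 3k = 1952.222 → ⌈·⌉ = 1953
j=5: r + 4k = 2480.722 → ⌈·⌉ = 2481
j=6: r + 5k = 3009.222 → ⌈·⌉ = 3010
j=7: r + 6k = 3537.722 → ⌈·⌉ = 3538
j=8: r + 7k = 4066.222 → ⌈·⌉ = 4067
j=9: r + 8k = 4594.722 → ⌈·⌉ = 4595
j=10: r + 9k = 5123.222 → ⌈·⌉ = 5124
j=11: r + 10k = 5651.722 → ⌈·⌉ = 5652
j=12: r + 11k = 6180.222 → ⌈·⌉ = 6181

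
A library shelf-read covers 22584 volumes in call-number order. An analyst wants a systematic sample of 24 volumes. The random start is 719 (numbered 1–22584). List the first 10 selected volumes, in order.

719, 1660, 2601, 3542, 4483, 5424, 6365, 7306, 8247, 9188

k = N/n = 22584/24 = 941
volume 1: 719
volume 2: 719 + 941 = 1660
volume 3: 1660 + 941 = 2601
volume 4: 2601 + 941 = 3542
volume 5: 3542 + 941 = 4483
volume 6: 4483 + 941 = 5424
volume 7: 5424 + 941 = 6365
volume 8: 6365 + 941 = 7306
volume 9: 7306 + 941 = 8247
volume 10: 8247 + 941 = 9188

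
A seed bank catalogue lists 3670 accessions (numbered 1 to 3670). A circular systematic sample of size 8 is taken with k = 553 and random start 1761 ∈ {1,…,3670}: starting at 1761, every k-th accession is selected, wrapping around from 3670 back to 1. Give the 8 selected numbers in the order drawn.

Selection 1: 1761
Selection 2: 1761 + 553 = 2314
Selection 3: 2314 + 553 = 2867
Selection 4: 2867 + 553 = 3420
Selection 5: 3420 + 553 = 3973 → 3973 − 3670 = 303
Selection 6: 303 + 553 = 856
Selection 7: 856 + 553 = 1409
Selection 8: 1409 + 553 = 1962

1761, 2314, 2867, 3420, 303, 856, 1409, 1962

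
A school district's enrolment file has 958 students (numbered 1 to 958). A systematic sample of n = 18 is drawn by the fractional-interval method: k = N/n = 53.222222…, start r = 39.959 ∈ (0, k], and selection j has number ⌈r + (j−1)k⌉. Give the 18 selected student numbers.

40, 94, 147, 200, 253, 307, 360, 413, 466, 519, 573, 626, 679, 732, 786, 839, 892, 945

j=1: r + 0k = 39.959 → ⌈·⌉ = 40
j=2: r + 1k = 93.181222… → ⌈·⌉ = 94
j=3: r + 2k = 146.403444… → ⌈·⌉ = 147
j=4: r + 3k = 199.625666… → ⌈·⌉ = 200
j=5: r + 4k = 252.847888… → ⌈·⌉ = 253
j=6: r + 5k = 306.070111… → ⌈·⌉ = 307
j=7: r + 6k = 359.292333… → ⌈·⌉ = 360
j=8: r + 7k = 412.514555… → ⌈·⌉ = 413
j=9: r + 8k = 465.736777… → ⌈·⌉ = 466
j=10: r + 9k = 518.959 → ⌈·⌉ = 519
j=11: r + 10k = 572.181222… → ⌈·⌉ = 573
j=12: r + 11k = 625.403444… → ⌈·⌉ = 626
j=13: r + 12k = 678.625666… → ⌈·⌉ = 679
j=14: r + 13k = 731.847888… → ⌈·⌉ = 732
j=15: r + 14k = 785.070111… → ⌈·⌉ = 786
j=16: r + 15k = 838.292333… → ⌈·⌉ = 839
j=17: r + 16k = 891.514555… → ⌈·⌉ = 892
j=18: r + 17k = 944.736777… → ⌈·⌉ = 945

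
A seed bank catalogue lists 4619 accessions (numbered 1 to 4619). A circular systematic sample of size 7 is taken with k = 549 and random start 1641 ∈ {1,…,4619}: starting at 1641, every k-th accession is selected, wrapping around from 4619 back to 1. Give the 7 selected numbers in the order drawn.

1641, 2190, 2739, 3288, 3837, 4386, 316

Selection 1: 1641
Selection 2: 1641 + 549 = 2190
Selection 3: 2190 + 549 = 2739
Selection 4: 2739 + 549 = 3288
Selection 5: 3288 + 549 = 3837
Selection 6: 3837 + 549 = 4386
Selection 7: 4386 + 549 = 4935 → 4935 − 4619 = 316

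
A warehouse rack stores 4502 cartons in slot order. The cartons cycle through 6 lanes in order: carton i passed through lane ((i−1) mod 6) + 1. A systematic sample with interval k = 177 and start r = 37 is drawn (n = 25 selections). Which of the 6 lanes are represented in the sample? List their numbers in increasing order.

Consecutive selections differ by k = 177, so their lane numbers differ by 177 mod 6 = 3.
gcd(177, 6) = 3, so the sample visits 6/3 = 2 distinct residues mod 6.
Start 37 is lane 1; the lanes hit are 1, 4.

1, 4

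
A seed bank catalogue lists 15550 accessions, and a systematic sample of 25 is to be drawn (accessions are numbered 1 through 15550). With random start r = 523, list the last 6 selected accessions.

12341, 12963, 13585, 14207, 14829, 15451

k = N/n = 15550/25 = 622
20th selection = 523 + 19×622 = 12341
21st: 12341 + 622 = 12963
22nd: 12963 + 622 = 13585
23rd: 13585 + 622 = 14207
24th: 14207 + 622 = 14829
25th: 14829 + 622 = 15451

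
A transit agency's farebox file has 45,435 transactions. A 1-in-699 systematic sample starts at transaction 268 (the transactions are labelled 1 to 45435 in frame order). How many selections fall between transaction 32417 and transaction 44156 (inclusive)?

17

k = 699
First selection ≥ 32417: 268 + ⌈(32417−268)/699⌉·699 = 268 + 46×699 = 32422
Last selection ≤ 44156: 268 + ⌊(44156−268)/699⌋·699 = 268 + 62×699 = 43606
Count = 62 − 46 + 1 = 17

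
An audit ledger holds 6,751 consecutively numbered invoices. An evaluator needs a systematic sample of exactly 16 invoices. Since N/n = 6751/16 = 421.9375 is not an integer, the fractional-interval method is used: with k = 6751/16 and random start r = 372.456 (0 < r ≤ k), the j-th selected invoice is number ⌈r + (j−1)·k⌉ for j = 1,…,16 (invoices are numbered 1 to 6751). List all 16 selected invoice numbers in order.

373, 795, 1217, 1639, 2061, 2483, 2905, 3327, 3748, 4170, 4592, 5014, 5436, 5858, 6280, 6702

j=1: r + 0k = 372.456 → ⌈·⌉ = 373
j=2: r + 1k = 794.3935 → ⌈·⌉ = 795
j=3: r + 2k = 1216.331 → ⌈·⌉ = 1217
j=4: r + 3k = 1638.2685 → ⌈·⌉ = 1639
j=5: r + 4k = 2060.206 → ⌈·⌉ = 2061
j=6: r + 5k = 2482.1435 → ⌈·⌉ = 2483
j=7: r + 6k = 2904.081 → ⌈·⌉ = 2905
j=8: r + 7k = 3326.0185 → ⌈·⌉ = 3327
j=9: r + 8k = 3747.956 → ⌈·⌉ = 3748
j=10: r + 9k = 4169.8935 → ⌈·⌉ = 4170
j=11: r + 10k = 4591.831 → ⌈·⌉ = 4592
j=12: r + 11k = 5013.7685 → ⌈·⌉ = 5014
j=13: r + 12k = 5435.706 → ⌈·⌉ = 5436
j=14: r + 13k = 5857.6435 → ⌈·⌉ = 5858
j=15: r + 14k = 6279.581 → ⌈·⌉ = 6280
j=16: r + 15k = 6701.5185 → ⌈·⌉ = 6702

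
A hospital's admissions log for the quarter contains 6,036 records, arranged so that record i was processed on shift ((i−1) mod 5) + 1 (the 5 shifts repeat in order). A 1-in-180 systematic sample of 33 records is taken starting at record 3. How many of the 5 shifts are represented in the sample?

1

Consecutive selections differ by k = 180, so their shift numbers differ by 180 mod 5 = 0.
gcd(180, 5) = 5, so the sample visits 5/5 = 1 distinct residues mod 5.
Start 3 is shift 3; the shifts hit are 3.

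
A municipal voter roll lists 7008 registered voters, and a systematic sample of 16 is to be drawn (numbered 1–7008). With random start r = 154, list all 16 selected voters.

k = N/n = 7008/16 = 438
voter 1: 154
voter 2: 154 + 438 = 592
voter 3: 592 + 438 = 1030
voter 4: 1030 + 438 = 1468
voter 5: 1468 + 438 = 1906
voter 6: 1906 + 438 = 2344
voter 7: 2344 + 438 = 2782
voter 8: 2782 + 438 = 3220
voter 9: 3220 + 438 = 3658
voter 10: 3658 + 438 = 4096
voter 11: 4096 + 438 = 4534
voter 12: 4534 + 438 = 4972
voter 13: 4972 + 438 = 5410
voter 14: 5410 + 438 = 5848
voter 15: 5848 + 438 = 6286
voter 16: 6286 + 438 = 6724

154, 592, 1030, 1468, 1906, 2344, 2782, 3220, 3658, 4096, 4534, 4972, 5410, 5848, 6286, 6724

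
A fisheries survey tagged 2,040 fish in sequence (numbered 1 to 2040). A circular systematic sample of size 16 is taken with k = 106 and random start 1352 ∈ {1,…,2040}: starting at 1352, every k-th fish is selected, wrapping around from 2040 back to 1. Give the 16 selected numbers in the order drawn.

1352, 1458, 1564, 1670, 1776, 1882, 1988, 54, 160, 266, 372, 478, 584, 690, 796, 902

Selection 1: 1352
Selection 2: 1352 + 106 = 1458
Selection 3: 1458 + 106 = 1564
Selection 4: 1564 + 106 = 1670
Selection 5: 1670 + 106 = 1776
Selection 6: 1776 + 106 = 1882
Selection 7: 1882 + 106 = 1988
Selection 8: 1988 + 106 = 2094 → 2094 − 2040 = 54
Selection 9: 54 + 106 = 160
Selection 10: 160 + 106 = 266
Selection 11: 266 + 106 = 372
Selection 12: 372 + 106 = 478
Selection 13: 478 + 106 = 584
Selection 14: 584 + 106 = 690
Selection 15: 690 + 106 = 796
Selection 16: 796 + 106 = 902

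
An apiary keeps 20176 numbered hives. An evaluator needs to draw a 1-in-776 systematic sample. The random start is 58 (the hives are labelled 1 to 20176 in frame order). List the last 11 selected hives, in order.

16th selection = 58 + 15×776 = 11698
17th: 11698 + 776 = 12474
18th: 12474 + 776 = 13250
19th: 13250 + 776 = 14026
20th: 14026 + 776 = 14802
21st: 14802 + 776 = 15578
22nd: 15578 + 776 = 16354
23rd: 16354 + 776 = 17130
24th: 17130 + 776 = 17906
25th: 17906 + 776 = 18682
26th: 18682 + 776 = 19458

11698, 12474, 13250, 14026, 14802, 15578, 16354, 17130, 17906, 18682, 19458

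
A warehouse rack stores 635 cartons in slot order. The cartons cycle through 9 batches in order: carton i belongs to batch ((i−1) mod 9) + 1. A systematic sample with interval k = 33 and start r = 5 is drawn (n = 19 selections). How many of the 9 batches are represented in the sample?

3

Consecutive selections differ by k = 33, so their batch numbers differ by 33 mod 9 = 6.
gcd(33, 9) = 3, so the sample visits 9/3 = 3 distinct residues mod 9.
Start 5 is batch 5; the batches hit are 2, 5, 8.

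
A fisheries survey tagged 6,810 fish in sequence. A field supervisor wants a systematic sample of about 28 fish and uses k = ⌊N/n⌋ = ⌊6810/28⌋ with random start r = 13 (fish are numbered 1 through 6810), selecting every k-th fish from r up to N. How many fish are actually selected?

28

k = ⌊6810/28⌋ = 243
Achieved size = ⌊(6810 − 13)/243⌋ + 1 = ⌊6797/243⌋ + 1 = 27 + 1 = 28
(last selection: 13 + 27×243 = 6574 ≤ 6810; next would be 6817 > 6810)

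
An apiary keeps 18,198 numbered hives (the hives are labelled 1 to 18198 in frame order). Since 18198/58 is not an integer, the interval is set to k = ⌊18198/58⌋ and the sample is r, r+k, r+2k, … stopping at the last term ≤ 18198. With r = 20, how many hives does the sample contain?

59

k = ⌊18198/58⌋ = 313
Achieved size = ⌊(18198 − 20)/313⌋ + 1 = ⌊18178/313⌋ + 1 = 58 + 1 = 59
(last selection: 20 + 58×313 = 18174 ≤ 18198; next would be 18487 > 18198)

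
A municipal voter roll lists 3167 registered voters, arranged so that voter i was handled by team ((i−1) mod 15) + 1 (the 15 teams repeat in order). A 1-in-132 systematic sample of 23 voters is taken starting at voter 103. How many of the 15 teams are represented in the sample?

Consecutive selections differ by k = 132, so their team numbers differ by 132 mod 15 = 12.
gcd(132, 15) = 3, so the sample visits 15/3 = 5 distinct residues mod 15.
Start 103 is team 13; the teams hit are 1, 4, 7, 10, 13.

5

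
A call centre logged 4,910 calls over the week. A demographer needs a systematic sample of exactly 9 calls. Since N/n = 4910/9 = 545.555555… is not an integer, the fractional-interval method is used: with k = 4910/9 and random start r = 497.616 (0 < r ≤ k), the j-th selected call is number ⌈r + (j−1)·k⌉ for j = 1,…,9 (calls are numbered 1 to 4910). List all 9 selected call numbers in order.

j=1: r + 0k = 497.616 → ⌈·⌉ = 498
j=2: r + 1k = 1043.171555… → ⌈·⌉ = 1044
j=3: r + 2k = 1588.727111… → ⌈·⌉ = 1589
j=4: r + 3k = 2134.282666… → ⌈·⌉ = 2135
j=5: r + 4k = 2679.838222… → ⌈·⌉ = 2680
j=6: r + 5k = 3225.393777… → ⌈·⌉ = 3226
j=7: r + 6k = 3770.949333… → ⌈·⌉ = 3771
j=8: r + 7k = 4316.504888… → ⌈·⌉ = 4317
j=9: r + 8k = 4862.060444… → ⌈·⌉ = 4863

498, 1044, 1589, 2135, 2680, 3226, 3771, 4317, 4863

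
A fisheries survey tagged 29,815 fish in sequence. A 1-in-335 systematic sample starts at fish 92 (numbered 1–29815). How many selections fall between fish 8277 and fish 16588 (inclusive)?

25

k = 335
First selection ≥ 8277: 92 + ⌈(8277−92)/335⌉·335 = 92 + 25×335 = 8467
Last selection ≤ 16588: 92 + ⌊(16588−92)/335⌋·335 = 92 + 49×335 = 16507
Count = 49 − 25 + 1 = 25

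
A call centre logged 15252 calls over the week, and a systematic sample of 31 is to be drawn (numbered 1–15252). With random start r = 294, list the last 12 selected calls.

9642, 10134, 10626, 11118, 11610, 12102, 12594, 13086, 13578, 14070, 14562, 15054

k = N/n = 15252/31 = 492
20th selection = 294 + 19×492 = 9642
21st: 9642 + 492 = 10134
22nd: 10134 + 492 = 10626
23rd: 10626 + 492 = 11118
24th: 11118 + 492 = 11610
25th: 11610 + 492 = 12102
26th: 12102 + 492 = 12594
27th: 12594 + 492 = 13086
28th: 13086 + 492 = 13578
29th: 13578 + 492 = 14070
30th: 14070 + 492 = 14562
31st: 14562 + 492 = 15054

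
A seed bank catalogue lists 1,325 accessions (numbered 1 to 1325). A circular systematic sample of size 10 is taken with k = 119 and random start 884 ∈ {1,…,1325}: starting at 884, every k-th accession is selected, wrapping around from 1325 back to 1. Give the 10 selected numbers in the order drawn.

Selection 1: 884
Selection 2: 884 + 119 = 1003
Selection 3: 1003 + 119 = 1122
Selection 4: 1122 + 119 = 1241
Selection 5: 1241 + 119 = 1360 → 1360 − 1325 = 35
Selection 6: 35 + 119 = 154
Selection 7: 154 + 119 = 273
Selection 8: 273 + 119 = 392
Selection 9: 392 + 119 = 511
Selection 10: 511 + 119 = 630

884, 1003, 1122, 1241, 35, 154, 273, 392, 511, 630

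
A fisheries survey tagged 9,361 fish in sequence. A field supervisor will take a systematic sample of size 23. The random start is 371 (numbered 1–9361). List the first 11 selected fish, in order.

k = N/n = 9361/23 = 407
fish 1: 371
fish 2: 371 + 407 = 778
fish 3: 778 + 407 = 1185
fish 4: 1185 + 407 = 1592
fish 5: 1592 + 407 = 1999
fish 6: 1999 + 407 = 2406
fish 7: 2406 + 407 = 2813
fish 8: 2813 + 407 = 3220
fish 9: 3220 + 407 = 3627
fish 10: 3627 + 407 = 4034
fish 11: 4034 + 407 = 4441

371, 778, 1185, 1592, 1999, 2406, 2813, 3220, 3627, 4034, 4441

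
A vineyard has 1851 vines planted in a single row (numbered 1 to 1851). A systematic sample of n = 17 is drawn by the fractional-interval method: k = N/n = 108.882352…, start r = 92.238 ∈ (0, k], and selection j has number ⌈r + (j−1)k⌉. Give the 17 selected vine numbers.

j=1: r + 0k = 92.238 → ⌈·⌉ = 93
j=2: r + 1k = 201.120352… → ⌈·⌉ = 202
j=3: r + 2k = 310.002705… → ⌈·⌉ = 311
j=4: r + 3k = 418.885058… → ⌈·⌉ = 419
j=5: r + 4k = 527.767411… → ⌈·⌉ = 528
j=6: r + 5k = 636.649764… → ⌈·⌉ = 637
j=7: r + 6k = 745.532117… → ⌈·⌉ = 746
j=8: r + 7k = 854.414470… → ⌈·⌉ = 855
j=9: r + 8k = 963.296823… → ⌈·⌉ = 964
j=10: r + 9k = 1072.179176… → ⌈·⌉ = 1073
j=11: r + 10k = 1181.061529… → ⌈·⌉ = 1182
j=12: r + 11k = 1289.943882… → ⌈·⌉ = 1290
j=13: r + 12k = 1398.826235… → ⌈·⌉ = 1399
j=14: r + 13k = 1507.708588… → ⌈·⌉ = 1508
j=15: r + 14k = 1616.590941… → ⌈·⌉ = 1617
j=16: r + 15k = 1725.473294… → ⌈·⌉ = 1726
j=17: r + 16k = 1834.355647… → ⌈·⌉ = 1835

93, 202, 311, 419, 528, 637, 746, 855, 964, 1073, 1182, 1290, 1399, 1508, 1617, 1726, 1835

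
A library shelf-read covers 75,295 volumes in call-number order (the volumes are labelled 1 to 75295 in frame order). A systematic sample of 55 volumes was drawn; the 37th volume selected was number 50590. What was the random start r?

k = 75295/55 = 1369
r = 50590 − (37−1)×1369 = 50590 − 49284 = 1306

1306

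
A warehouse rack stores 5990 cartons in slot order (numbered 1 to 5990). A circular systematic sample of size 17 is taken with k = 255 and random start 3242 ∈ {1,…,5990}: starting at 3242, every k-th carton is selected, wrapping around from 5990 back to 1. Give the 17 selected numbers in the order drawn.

3242, 3497, 3752, 4007, 4262, 4517, 4772, 5027, 5282, 5537, 5792, 57, 312, 567, 822, 1077, 1332

Selection 1: 3242
Selection 2: 3242 + 255 = 3497
Selection 3: 3497 + 255 = 3752
Selection 4: 3752 + 255 = 4007
Selection 5: 4007 + 255 = 4262
Selection 6: 4262 + 255 = 4517
Selection 7: 4517 + 255 = 4772
Selection 8: 4772 + 255 = 5027
Selection 9: 5027 + 255 = 5282
Selection 10: 5282 + 255 = 5537
Selection 11: 5537 + 255 = 5792
Selection 12: 5792 + 255 = 6047 → 6047 − 5990 = 57
Selection 13: 57 + 255 = 312
Selection 14: 312 + 255 = 567
Selection 15: 567 + 255 = 822
Selection 16: 822 + 255 = 1077
Selection 17: 1077 + 255 = 1332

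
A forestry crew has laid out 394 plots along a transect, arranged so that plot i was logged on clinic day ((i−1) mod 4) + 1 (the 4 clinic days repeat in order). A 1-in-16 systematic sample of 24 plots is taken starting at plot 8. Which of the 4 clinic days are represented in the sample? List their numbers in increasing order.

4

Consecutive selections differ by k = 16, so their clinic day numbers differ by 16 mod 4 = 0.
gcd(16, 4) = 4, so the sample visits 4/4 = 1 distinct residues mod 4.
Start 8 is clinic day 4; the clinic days hit are 4.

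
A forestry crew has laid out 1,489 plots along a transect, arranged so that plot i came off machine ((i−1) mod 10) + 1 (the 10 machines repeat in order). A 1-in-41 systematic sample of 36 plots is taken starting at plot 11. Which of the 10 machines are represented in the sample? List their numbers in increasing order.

1, 2, 3, 4, 5, 6, 7, 8, 9, 10

Consecutive selections differ by k = 41, so their machine numbers differ by 41 mod 10 = 1.
gcd(41, 10) = 1, so the sample visits 10/1 = 10 distinct residues mod 10.
Start 11 is machine 1; the machines hit are 1, 2, 3, 4, 5, 6, 7, 8, 9, 10.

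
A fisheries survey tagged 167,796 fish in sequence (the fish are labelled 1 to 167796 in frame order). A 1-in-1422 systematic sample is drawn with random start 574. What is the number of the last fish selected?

166948

k = 1422
118th selection = r + (118−1)·k = 574 + 117×1422 = 574 + 166374 = 166948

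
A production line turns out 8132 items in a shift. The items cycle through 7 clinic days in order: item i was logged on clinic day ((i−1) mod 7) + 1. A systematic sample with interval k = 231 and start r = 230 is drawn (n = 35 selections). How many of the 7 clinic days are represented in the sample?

1

Consecutive selections differ by k = 231, so their clinic day numbers differ by 231 mod 7 = 0.
gcd(231, 7) = 7, so the sample visits 7/7 = 1 distinct residues mod 7.
Start 230 is clinic day 6; the clinic days hit are 6.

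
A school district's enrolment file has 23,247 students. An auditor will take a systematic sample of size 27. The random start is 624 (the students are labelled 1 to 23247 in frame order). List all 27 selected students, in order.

624, 1485, 2346, 3207, 4068, 4929, 5790, 6651, 7512, 8373, 9234, 10095, 10956, 11817, 12678, 13539, 14400, 15261, 16122, 16983, 17844, 18705, 19566, 20427, 21288, 22149, 23010

k = N/n = 23247/27 = 861
student 1: 624
student 2: 624 + 861 = 1485
student 3: 1485 + 861 = 2346
student 4: 2346 + 861 = 3207
student 5: 3207 + 861 = 4068
student 6: 4068 + 861 = 4929
student 7: 4929 + 861 = 5790
student 8: 5790 + 861 = 6651
student 9: 6651 + 861 = 7512
student 10: 7512 + 861 = 8373
student 11: 8373 + 861 = 9234
student 12: 9234 + 861 = 10095
student 13: 10095 + 861 = 10956
student 14: 10956 + 861 = 11817
student 15: 11817 + 861 = 12678
student 16: 12678 + 861 = 13539
student 17: 13539 + 861 = 14400
student 18: 14400 + 861 = 15261
student 19: 15261 + 861 = 16122
student 20: 16122 + 861 = 16983
student 21: 16983 + 861 = 17844
student 22: 17844 + 861 = 18705
student 23: 18705 + 861 = 19566
student 24: 19566 + 861 = 20427
student 25: 20427 + 861 = 21288
student 26: 21288 + 861 = 22149
student 27: 22149 + 861 = 23010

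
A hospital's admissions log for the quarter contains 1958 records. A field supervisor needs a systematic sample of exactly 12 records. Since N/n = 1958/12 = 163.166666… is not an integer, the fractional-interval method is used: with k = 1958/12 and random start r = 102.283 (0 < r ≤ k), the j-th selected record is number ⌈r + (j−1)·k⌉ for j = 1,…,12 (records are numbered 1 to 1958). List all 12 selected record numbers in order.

103, 266, 429, 592, 755, 919, 1082, 1245, 1408, 1571, 1734, 1898

j=1: r + 0k = 102.283 → ⌈·⌉ = 103
j=2: r + 1k = 265.449666… → ⌈·⌉ = 266
j=3: r + 2k = 428.616333… → ⌈·⌉ = 429
j=4: r + 3k = 591.783 → ⌈·⌉ = 592
j=5: r + 4k = 754.949666… → ⌈·⌉ = 755
j=6: r + 5k = 918.116333… → ⌈·⌉ = 919
j=7: r + 6k = 1081.283 → ⌈·⌉ = 1082
j=8: r + 7k = 1244.449666… → ⌈·⌉ = 1245
j=9: r + 8k = 1407.616333… → ⌈·⌉ = 1408
j=10: r + 9k = 1570.783 → ⌈·⌉ = 1571
j=11: r + 10k = 1733.949666… → ⌈·⌉ = 1734
j=12: r + 11k = 1897.116333… → ⌈·⌉ = 1898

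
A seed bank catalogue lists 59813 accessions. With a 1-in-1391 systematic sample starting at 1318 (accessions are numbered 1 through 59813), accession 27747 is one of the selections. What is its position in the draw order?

20

k = 1391
position = (27747 − 1318)/1391 + 1 = 26429/1391 + 1 = 19 + 1 = 20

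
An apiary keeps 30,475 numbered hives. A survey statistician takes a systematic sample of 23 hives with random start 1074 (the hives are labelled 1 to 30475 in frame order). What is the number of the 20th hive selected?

26249

k = 30475/23 = 1325
20th selection = r + (20−1)·k = 1074 + 19×1325 = 1074 + 25175 = 26249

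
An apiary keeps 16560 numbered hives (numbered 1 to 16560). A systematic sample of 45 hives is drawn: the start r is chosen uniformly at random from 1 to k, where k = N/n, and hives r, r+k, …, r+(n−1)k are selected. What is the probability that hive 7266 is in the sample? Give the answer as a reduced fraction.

1/368

k = 16560/45 = 368.
Hive 7266 is selected iff r ≡ 7266 (mod 368); exactly one such r in {1,…,368}.
Inclusion probability = 1/368.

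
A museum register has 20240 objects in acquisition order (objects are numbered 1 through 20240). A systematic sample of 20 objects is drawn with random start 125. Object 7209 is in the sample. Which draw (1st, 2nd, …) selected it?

k = 20240/20 = 1012
position = (7209 − 125)/1012 + 1 = 7084/1012 + 1 = 7 + 1 = 8

8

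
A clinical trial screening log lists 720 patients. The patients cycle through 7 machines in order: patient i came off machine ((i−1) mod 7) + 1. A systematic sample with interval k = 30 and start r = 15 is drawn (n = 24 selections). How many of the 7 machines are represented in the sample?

Consecutive selections differ by k = 30, so their machine numbers differ by 30 mod 7 = 2.
gcd(30, 7) = 1, so the sample visits 7/1 = 7 distinct residues mod 7.
Start 15 is machine 1; the machines hit are 1, 2, 3, 4, 5, 6, 7.

7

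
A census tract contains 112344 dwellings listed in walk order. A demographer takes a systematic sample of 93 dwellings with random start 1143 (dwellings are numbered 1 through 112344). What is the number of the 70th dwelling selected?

84495

k = 112344/93 = 1208
70th selection = r + (70−1)·k = 1143 + 69×1208 = 1143 + 83352 = 84495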